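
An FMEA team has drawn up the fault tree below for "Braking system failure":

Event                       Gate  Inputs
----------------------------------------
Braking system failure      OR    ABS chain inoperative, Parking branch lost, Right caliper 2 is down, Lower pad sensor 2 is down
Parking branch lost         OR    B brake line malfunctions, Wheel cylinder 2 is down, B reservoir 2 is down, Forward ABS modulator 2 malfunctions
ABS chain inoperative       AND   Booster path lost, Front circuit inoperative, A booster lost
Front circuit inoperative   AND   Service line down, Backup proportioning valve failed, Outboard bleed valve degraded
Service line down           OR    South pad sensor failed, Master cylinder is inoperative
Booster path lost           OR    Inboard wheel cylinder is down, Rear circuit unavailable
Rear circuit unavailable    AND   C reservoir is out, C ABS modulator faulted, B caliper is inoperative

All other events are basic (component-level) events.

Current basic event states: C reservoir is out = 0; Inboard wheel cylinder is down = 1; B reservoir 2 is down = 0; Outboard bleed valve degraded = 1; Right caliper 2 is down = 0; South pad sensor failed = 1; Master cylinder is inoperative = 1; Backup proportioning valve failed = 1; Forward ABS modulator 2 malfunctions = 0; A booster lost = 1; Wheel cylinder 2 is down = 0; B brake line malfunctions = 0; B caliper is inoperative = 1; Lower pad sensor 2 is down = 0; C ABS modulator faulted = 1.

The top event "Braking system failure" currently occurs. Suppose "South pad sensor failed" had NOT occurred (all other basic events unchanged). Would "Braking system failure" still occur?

Yes

Counterfactual: set "South pad sensor failed" to not occurred.
Rear circuit unavailable [AND]: C reservoir is out=not, C ABS modulator faulted=occurs, B caliper is inoperative=occurs → not all inputs occur → does not occur.
Booster path lost [OR]: Inboard wheel cylinder is down=occurs, Rear circuit unavailable=not → at least one input occurs → occurs.
Service line down [OR]: South pad sensor failed=not, Master cylinder is inoperative=occurs → at least one input occurs → occurs.
Front circuit inoperative [AND]: Service line down=occurs, Backup proportioning valve failed=occurs, Outboard bleed valve degraded=occurs → all inputs occur → occurs.
ABS chain inoperative [AND]: Booster path lost=occurs, Front circuit inoperative=occurs, A booster lost=occurs → all inputs occur → occurs.
Parking branch lost [OR]: B brake line malfunctions=not, Wheel cylinder 2 is down=not, B reservoir 2 is down=not, Forward ABS modulator 2 malfunctions=not → no input occurs → does not occur.
Braking system failure [OR]: ABS chain inoperative=occurs, Parking branch lost=not, Right caliper 2 is down=not, Lower pad sensor 2 is down=not → at least one input occurs → occurs.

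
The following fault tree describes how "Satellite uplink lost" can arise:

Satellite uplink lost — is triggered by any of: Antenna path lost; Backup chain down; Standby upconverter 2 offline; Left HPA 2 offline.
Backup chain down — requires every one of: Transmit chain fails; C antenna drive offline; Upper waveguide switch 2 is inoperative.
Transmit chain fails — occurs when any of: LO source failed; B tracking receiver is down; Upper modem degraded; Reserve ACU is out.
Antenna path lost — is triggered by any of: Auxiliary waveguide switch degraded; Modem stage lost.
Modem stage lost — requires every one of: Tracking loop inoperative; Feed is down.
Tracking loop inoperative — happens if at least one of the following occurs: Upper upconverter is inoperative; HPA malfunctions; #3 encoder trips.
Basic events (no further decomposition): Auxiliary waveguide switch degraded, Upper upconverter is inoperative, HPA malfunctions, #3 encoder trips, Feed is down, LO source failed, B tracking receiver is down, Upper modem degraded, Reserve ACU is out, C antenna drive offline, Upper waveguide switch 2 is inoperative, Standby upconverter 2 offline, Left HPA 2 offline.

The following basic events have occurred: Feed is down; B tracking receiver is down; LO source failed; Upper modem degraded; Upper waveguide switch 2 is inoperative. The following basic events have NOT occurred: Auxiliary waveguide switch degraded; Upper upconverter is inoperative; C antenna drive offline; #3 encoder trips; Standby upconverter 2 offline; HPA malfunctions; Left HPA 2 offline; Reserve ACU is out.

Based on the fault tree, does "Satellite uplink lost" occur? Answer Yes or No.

No

Tracking loop inoperative [OR]: Upper upconverter is inoperative=not, HPA malfunctions=not, #3 encoder trips=not → no input occurs → does not occur.
Modem stage lost [AND]: Tracking loop inoperative=not, Feed is down=occurs → not all inputs occur → does not occur.
Antenna path lost [OR]: Auxiliary waveguide switch degraded=not, Modem stage lost=not → no input occurs → does not occur.
Transmit chain fails [OR]: LO source failed=occurs, B tracking receiver is down=occurs, Upper modem degraded=occurs, Reserve ACU is out=not → at least one input occurs → occurs.
Backup chain down [AND]: Transmit chain fails=occurs, C antenna drive offline=not, Upper waveguide switch 2 is inoperative=occurs → not all inputs occur → does not occur.
Satellite uplink lost [OR]: Antenna path lost=not, Backup chain down=not, Standby upconverter 2 offline=not, Left HPA 2 offline=not → no input occurs → does not occur.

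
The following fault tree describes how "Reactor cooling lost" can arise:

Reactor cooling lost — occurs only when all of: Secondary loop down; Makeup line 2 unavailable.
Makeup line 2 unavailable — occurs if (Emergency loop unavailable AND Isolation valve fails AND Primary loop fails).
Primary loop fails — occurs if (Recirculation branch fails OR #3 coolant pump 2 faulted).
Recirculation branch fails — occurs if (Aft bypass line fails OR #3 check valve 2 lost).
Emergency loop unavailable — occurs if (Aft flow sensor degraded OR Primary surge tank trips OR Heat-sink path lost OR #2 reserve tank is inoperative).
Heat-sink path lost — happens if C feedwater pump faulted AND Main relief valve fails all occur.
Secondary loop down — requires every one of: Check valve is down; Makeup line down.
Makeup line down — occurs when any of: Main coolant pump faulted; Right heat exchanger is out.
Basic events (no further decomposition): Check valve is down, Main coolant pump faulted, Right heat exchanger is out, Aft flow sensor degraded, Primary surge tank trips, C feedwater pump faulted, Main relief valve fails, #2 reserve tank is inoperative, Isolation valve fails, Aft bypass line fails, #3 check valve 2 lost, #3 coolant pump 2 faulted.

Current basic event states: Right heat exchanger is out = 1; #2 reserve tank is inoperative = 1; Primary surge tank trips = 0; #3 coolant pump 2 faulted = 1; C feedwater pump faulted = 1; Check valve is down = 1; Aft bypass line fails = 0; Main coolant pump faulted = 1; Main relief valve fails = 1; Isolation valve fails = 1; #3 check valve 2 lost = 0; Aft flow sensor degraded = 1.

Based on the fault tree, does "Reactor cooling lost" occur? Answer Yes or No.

Yes

Makeup line down [OR]: Main coolant pump faulted=occurs, Right heat exchanger is out=occurs → at least one input occurs → occurs.
Secondary loop down [AND]: Check valve is down=occurs, Makeup line down=occurs → all inputs occur → occurs.
Heat-sink path lost [AND]: C feedwater pump faulted=occurs, Main relief valve fails=occurs → all inputs occur → occurs.
Emergency loop unavailable [OR]: Aft flow sensor degraded=occurs, Primary surge tank trips=not, Heat-sink path lost=occurs, #2 reserve tank is inoperative=occurs → at least one input occurs → occurs.
Recirculation branch fails [OR]: Aft bypass line fails=not, #3 check valve 2 lost=not → no input occurs → does not occur.
Primary loop fails [OR]: Recirculation branch fails=not, #3 coolant pump 2 faulted=occurs → at least one input occurs → occurs.
Makeup line 2 unavailable [AND]: Emergency loop unavailable=occurs, Isolation valve fails=occurs, Primary loop fails=occurs → all inputs occur → occurs.
Reactor cooling lost [AND]: Secondary loop down=occurs, Makeup line 2 unavailable=occurs → all inputs occur → occurs.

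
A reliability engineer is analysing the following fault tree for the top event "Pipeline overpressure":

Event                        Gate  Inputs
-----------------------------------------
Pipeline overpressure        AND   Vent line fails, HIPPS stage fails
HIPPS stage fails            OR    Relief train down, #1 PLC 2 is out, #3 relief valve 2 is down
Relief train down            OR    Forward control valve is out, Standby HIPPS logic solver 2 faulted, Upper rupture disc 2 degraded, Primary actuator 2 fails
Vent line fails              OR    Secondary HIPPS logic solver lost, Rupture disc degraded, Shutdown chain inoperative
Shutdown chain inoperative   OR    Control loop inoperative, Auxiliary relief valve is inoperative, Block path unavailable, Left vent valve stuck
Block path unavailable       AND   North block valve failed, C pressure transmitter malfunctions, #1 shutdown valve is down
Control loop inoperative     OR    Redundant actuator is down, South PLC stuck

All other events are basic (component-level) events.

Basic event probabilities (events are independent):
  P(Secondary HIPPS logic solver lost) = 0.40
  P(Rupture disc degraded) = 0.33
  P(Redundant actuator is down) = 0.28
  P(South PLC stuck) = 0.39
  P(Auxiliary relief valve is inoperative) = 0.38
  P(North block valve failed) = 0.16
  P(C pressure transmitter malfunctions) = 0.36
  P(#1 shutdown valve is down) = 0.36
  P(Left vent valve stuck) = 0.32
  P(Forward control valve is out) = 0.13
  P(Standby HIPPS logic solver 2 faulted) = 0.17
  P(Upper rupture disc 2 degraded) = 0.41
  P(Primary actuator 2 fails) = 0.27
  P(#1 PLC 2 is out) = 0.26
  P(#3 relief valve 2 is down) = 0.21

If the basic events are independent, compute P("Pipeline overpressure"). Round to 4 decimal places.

P(Control loop inoperative) [OR] = 1 − (1−0.28) × (1−0.39) = 0.560800
P(Block path unavailable) [AND] = 0.16 × 0.36 × 0.36 = 0.020736
P(Shutdown chain inoperative) [OR] = 1 − (1−0.560800) × (1−0.38) × (1−0.020736) × (1−0.32) = 0.818673
P(Vent line fails) [OR] = 1 − (1−0.40) × (1−0.33) × (1−0.818673) = 0.927107
P(Relief train down) [OR] = 1 − (1−0.13) × (1−0.17) × (1−0.41) × (1−0.27) = 0.688992
P(HIPPS stage fails) [OR] = 1 − (1−0.688992) × (1−0.26) × (1−0.21) = 0.818185
P(Pipeline overpressure) [AND] = 0.927107 × 0.818185 = 0.758545
Rounded to 4 decimal places: P(Pipeline overpressure) ≈ 0.7585.

0.7585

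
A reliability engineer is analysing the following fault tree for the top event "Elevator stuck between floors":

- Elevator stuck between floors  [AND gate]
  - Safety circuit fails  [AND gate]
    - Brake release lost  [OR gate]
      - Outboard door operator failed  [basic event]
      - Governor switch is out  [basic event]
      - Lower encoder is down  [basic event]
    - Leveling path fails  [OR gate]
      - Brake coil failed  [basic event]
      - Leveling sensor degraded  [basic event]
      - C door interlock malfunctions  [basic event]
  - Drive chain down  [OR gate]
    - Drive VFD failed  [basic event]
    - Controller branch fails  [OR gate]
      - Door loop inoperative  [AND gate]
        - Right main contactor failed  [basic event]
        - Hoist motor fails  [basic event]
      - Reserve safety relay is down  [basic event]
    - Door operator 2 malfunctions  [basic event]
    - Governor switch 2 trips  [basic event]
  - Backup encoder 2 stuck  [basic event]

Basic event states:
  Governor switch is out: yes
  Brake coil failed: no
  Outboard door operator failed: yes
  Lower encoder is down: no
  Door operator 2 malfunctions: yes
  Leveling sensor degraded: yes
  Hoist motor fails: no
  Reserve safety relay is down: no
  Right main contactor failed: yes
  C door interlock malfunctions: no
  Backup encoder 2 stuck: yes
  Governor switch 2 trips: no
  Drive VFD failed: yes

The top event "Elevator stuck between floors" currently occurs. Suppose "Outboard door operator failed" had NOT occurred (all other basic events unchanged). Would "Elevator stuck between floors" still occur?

Counterfactual: set "Outboard door operator failed" to not occurred.
Brake release lost [OR]: Outboard door operator failed=not, Governor switch is out=occurs, Lower encoder is down=not → at least one input occurs → occurs.
Leveling path fails [OR]: Brake coil failed=not, Leveling sensor degraded=occurs, C door interlock malfunctions=not → at least one input occurs → occurs.
Safety circuit fails [AND]: Brake release lost=occurs, Leveling path fails=occurs → all inputs occur → occurs.
Door loop inoperative [AND]: Right main contactor failed=occurs, Hoist motor fails=not → not all inputs occur → does not occur.
Controller branch fails [OR]: Door loop inoperative=not, Reserve safety relay is down=not → no input occurs → does not occur.
Drive chain down [OR]: Drive VFD failed=occurs, Controller branch fails=not, Door operator 2 malfunctions=occurs, Governor switch 2 trips=not → at least one input occurs → occurs.
Elevator stuck between floors [AND]: Safety circuit fails=occurs, Drive chain down=occurs, Backup encoder 2 stuck=occurs → all inputs occur → occurs.

Yes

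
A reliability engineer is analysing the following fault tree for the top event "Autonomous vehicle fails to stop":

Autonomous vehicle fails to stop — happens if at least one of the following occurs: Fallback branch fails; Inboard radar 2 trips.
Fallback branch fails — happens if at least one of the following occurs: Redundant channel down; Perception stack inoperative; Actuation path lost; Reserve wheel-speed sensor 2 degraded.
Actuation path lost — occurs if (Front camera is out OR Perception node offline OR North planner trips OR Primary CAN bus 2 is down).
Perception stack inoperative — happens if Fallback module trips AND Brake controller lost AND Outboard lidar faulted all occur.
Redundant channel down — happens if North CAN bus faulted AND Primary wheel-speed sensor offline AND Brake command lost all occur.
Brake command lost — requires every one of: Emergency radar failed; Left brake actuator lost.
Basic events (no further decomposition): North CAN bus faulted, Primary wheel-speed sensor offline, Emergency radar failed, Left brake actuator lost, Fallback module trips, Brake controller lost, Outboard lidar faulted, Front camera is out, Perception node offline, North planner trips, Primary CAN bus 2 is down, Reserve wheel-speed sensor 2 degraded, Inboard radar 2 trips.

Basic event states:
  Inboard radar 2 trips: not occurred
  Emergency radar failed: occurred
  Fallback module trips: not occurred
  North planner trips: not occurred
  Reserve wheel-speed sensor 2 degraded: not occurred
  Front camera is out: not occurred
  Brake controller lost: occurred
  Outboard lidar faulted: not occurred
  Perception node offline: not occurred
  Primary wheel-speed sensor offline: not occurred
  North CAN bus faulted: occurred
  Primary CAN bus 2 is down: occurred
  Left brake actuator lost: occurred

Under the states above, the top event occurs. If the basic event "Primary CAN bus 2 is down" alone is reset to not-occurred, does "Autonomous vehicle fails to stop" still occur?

Counterfactual: set "Primary CAN bus 2 is down" to not occurred.
Brake command lost [AND]: Emergency radar failed=occurs, Left brake actuator lost=occurs → all inputs occur → occurs.
Redundant channel down [AND]: North CAN bus faulted=occurs, Primary wheel-speed sensor offline=not, Brake command lost=occurs → not all inputs occur → does not occur.
Perception stack inoperative [AND]: Fallback module trips=not, Brake controller lost=occurs, Outboard lidar faulted=not → not all inputs occur → does not occur.
Actuation path lost [OR]: Front camera is out=not, Perception node offline=not, North planner trips=not, Primary CAN bus 2 is down=not → no input occurs → does not occur.
Fallback branch fails [OR]: Redundant channel down=not, Perception stack inoperative=not, Actuation path lost=not, Reserve wheel-speed sensor 2 degraded=not → no input occurs → does not occur.
Autonomous vehicle fails to stop [OR]: Fallback branch fails=not, Inboard radar 2 trips=not → no input occurs → does not occur.

No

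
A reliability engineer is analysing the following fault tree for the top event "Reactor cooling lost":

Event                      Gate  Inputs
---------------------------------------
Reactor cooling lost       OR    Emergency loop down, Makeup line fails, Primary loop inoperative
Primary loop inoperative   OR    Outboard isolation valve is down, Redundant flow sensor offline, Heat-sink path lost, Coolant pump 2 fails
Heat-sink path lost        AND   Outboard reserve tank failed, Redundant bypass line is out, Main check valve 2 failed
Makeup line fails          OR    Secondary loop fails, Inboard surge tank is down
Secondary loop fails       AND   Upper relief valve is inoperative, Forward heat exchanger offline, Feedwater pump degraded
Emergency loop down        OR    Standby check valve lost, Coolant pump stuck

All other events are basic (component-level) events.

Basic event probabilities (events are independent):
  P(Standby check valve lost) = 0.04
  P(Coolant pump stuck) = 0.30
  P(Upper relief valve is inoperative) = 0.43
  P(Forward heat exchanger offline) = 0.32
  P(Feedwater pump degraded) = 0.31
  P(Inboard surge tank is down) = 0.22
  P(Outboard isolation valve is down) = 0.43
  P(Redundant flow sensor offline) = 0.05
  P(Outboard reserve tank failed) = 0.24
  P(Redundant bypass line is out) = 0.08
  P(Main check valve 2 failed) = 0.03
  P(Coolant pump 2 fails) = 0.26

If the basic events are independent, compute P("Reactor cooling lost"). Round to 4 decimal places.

P(Emergency loop down) [OR] = 1 − (1−0.04) × (1−0.30) = 0.328000
P(Secondary loop fails) [AND] = 0.43 × 0.32 × 0.31 = 0.042656
P(Makeup line fails) [OR] = 1 − (1−0.042656) × (1−0.22) = 0.253272
P(Heat-sink path lost) [AND] = 0.24 × 0.08 × 0.03 = 0.000576
P(Primary loop inoperative) [OR] = 1 − (1−0.43) × (1−0.05) × (1−0.000576) × (1−0.26) = 0.599521
P(Reactor cooling lost) [OR] = 1 − (1−0.328000) × (1−0.253272) × (1−0.599521) = 0.799039
Rounded to 4 decimal places: P(Reactor cooling lost) ≈ 0.7990.

0.7990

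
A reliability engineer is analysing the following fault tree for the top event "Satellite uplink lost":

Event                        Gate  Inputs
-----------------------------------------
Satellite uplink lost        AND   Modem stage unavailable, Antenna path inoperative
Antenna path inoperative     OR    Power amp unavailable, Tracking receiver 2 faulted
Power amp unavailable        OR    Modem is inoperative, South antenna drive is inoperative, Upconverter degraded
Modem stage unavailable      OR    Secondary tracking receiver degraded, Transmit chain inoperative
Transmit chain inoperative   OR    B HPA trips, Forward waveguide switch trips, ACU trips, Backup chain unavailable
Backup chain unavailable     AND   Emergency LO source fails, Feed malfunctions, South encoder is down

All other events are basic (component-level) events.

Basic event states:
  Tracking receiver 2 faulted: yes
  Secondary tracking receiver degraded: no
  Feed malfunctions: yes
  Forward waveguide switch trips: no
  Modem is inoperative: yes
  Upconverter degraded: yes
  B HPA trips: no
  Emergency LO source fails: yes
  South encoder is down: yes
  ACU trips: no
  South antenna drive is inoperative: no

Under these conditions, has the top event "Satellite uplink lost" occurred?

Yes

Backup chain unavailable [AND]: Emergency LO source fails=occurs, Feed malfunctions=occurs, South encoder is down=occurs → all inputs occur → occurs.
Transmit chain inoperative [OR]: B HPA trips=not, Forward waveguide switch trips=not, ACU trips=not, Backup chain unavailable=occurs → at least one input occurs → occurs.
Modem stage unavailable [OR]: Secondary tracking receiver degraded=not, Transmit chain inoperative=occurs → at least one input occurs → occurs.
Power amp unavailable [OR]: Modem is inoperative=occurs, South antenna drive is inoperative=not, Upconverter degraded=occurs → at least one input occurs → occurs.
Antenna path inoperative [OR]: Power amp unavailable=occurs, Tracking receiver 2 faulted=occurs → at least one input occurs → occurs.
Satellite uplink lost [AND]: Modem stage unavailable=occurs, Antenna path inoperative=occurs → all inputs occur → occurs.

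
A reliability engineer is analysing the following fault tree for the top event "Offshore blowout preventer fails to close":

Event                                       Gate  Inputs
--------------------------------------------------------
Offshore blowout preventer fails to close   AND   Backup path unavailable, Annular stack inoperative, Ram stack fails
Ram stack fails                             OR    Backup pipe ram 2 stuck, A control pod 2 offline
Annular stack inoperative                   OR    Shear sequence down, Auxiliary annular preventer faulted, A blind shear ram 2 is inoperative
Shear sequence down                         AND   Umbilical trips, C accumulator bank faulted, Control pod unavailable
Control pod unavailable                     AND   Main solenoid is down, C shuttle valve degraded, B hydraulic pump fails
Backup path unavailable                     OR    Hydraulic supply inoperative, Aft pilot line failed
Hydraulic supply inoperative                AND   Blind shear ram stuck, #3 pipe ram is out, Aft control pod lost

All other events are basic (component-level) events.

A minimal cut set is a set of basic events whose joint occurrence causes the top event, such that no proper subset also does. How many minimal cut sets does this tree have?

12

Hydraulic supply inoperative [AND]: one cut set from each child combined → 1 × 1 × 1 = 1 cut set(s).
Backup path unavailable [OR]: union of children's cut sets → 2 cut set(s).
Control pod unavailable [AND]: one cut set from each child combined → 1 × 1 × 1 = 1 cut set(s).
Shear sequence down [AND]: one cut set from each child combined → 1 × 1 × 1 = 1 cut set(s).
Annular stack inoperative [OR]: union of children's cut sets → 3 cut set(s).
Ram stack fails [OR]: union of children's cut sets → 2 cut set(s).
Offshore blowout preventer fails to close [AND]: one cut set from each child combined → 2 × 3 × 2 = 12 cut set(s).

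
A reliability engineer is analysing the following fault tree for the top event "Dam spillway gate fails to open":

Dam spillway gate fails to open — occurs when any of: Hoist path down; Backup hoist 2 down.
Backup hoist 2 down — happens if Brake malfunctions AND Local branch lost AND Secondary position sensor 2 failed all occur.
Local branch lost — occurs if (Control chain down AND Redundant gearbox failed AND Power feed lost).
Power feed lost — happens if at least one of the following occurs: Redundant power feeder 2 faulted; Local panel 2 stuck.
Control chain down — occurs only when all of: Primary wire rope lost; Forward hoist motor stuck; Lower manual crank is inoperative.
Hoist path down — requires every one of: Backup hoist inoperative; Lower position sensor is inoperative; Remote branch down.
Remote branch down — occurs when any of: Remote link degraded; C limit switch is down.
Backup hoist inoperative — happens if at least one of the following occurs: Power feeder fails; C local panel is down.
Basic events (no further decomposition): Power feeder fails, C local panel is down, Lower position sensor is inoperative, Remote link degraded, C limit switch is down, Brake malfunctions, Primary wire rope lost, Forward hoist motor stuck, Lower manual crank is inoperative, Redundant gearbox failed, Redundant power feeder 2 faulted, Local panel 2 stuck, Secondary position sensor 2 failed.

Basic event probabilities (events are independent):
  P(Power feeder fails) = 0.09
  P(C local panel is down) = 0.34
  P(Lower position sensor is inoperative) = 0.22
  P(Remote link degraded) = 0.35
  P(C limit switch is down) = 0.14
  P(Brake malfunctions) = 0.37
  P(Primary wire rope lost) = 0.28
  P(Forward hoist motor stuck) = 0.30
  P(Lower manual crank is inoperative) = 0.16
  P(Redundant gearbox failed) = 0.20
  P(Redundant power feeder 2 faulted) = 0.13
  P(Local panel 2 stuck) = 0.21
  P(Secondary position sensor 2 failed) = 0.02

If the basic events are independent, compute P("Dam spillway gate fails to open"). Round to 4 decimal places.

0.0388

P(Backup hoist inoperative) [OR] = 1 − (1−0.09) × (1−0.34) = 0.399400
P(Remote branch down) [OR] = 1 − (1−0.35) × (1−0.14) = 0.441000
P(Hoist path down) [AND] = 0.399400 × 0.22 × 0.441000 = 0.038750
P(Control chain down) [AND] = 0.28 × 0.30 × 0.16 = 0.013440
P(Power feed lost) [OR] = 1 − (1−0.13) × (1−0.21) = 0.312700
P(Local branch lost) [AND] = 0.013440 × 0.20 × 0.312700 = 0.000841
P(Backup hoist 2 down) [AND] = 0.37 × 0.000841 × 0.02 = 0.000006
P(Dam spillway gate fails to open) [OR] = 1 − (1−0.038750) × (1−0.000006) = 0.038756
Rounded to 4 decimal places: P(Dam spillway gate fails to open) ≈ 0.0388.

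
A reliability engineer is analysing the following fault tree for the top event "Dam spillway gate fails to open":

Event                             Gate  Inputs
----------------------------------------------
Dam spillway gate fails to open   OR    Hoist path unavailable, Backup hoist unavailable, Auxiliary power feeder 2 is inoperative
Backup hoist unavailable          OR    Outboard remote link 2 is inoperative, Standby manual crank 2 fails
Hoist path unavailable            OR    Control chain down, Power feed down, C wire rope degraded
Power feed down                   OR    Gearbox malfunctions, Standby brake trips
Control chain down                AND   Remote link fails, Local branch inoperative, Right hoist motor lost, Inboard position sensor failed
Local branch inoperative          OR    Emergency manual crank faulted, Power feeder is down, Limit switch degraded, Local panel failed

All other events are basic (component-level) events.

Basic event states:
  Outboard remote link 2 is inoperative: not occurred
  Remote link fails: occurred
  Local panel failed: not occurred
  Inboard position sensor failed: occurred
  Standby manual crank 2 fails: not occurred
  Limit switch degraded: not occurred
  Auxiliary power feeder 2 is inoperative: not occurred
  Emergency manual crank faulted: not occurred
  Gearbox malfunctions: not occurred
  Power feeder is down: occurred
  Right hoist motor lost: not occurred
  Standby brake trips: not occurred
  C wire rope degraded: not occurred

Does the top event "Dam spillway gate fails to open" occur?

No

Local branch inoperative [OR]: Emergency manual crank faulted=not, Power feeder is down=occurs, Limit switch degraded=not, Local panel failed=not → at least one input occurs → occurs.
Control chain down [AND]: Remote link fails=occurs, Local branch inoperative=occurs, Right hoist motor lost=not, Inboard position sensor failed=occurs → not all inputs occur → does not occur.
Power feed down [OR]: Gearbox malfunctions=not, Standby brake trips=not → no input occurs → does not occur.
Hoist path unavailable [OR]: Control chain down=not, Power feed down=not, C wire rope degraded=not → no input occurs → does not occur.
Backup hoist unavailable [OR]: Outboard remote link 2 is inoperative=not, Standby manual crank 2 fails=not → no input occurs → does not occur.
Dam spillway gate fails to open [OR]: Hoist path unavailable=not, Backup hoist unavailable=not, Auxiliary power feeder 2 is inoperative=not → no input occurs → does not occur.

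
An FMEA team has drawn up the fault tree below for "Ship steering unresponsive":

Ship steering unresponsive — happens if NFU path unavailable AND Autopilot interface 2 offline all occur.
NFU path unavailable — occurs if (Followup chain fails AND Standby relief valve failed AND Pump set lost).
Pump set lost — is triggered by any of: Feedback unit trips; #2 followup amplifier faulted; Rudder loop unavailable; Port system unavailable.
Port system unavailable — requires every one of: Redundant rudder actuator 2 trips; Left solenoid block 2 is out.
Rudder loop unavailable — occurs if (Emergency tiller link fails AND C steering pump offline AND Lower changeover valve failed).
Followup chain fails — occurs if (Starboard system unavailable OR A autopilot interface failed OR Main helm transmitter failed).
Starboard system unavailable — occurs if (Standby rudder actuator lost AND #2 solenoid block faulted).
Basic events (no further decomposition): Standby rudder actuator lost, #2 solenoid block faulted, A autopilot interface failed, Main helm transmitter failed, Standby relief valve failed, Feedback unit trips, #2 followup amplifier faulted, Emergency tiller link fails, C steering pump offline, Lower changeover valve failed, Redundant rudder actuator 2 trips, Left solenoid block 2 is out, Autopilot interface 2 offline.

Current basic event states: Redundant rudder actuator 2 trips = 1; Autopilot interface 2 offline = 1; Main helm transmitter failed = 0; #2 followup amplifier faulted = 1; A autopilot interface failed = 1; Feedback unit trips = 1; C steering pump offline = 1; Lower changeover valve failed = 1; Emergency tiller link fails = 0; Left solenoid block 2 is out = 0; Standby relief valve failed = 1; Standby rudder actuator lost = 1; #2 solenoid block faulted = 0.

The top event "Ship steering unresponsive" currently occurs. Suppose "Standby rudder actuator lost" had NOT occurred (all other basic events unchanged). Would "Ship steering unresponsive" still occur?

Yes

Counterfactual: set "Standby rudder actuator lost" to not occurred.
Starboard system unavailable [AND]: Standby rudder actuator lost=not, #2 solenoid block faulted=not → not all inputs occur → does not occur.
Followup chain fails [OR]: Starboard system unavailable=not, A autopilot interface failed=occurs, Main helm transmitter failed=not → at least one input occurs → occurs.
Rudder loop unavailable [AND]: Emergency tiller link fails=not, C steering pump offline=occurs, Lower changeover valve failed=occurs → not all inputs occur → does not occur.
Port system unavailable [AND]: Redundant rudder actuator 2 trips=occurs, Left solenoid block 2 is out=not → not all inputs occur → does not occur.
Pump set lost [OR]: Feedback unit trips=occurs, #2 followup amplifier faulted=occurs, Rudder loop unavailable=not, Port system unavailable=not → at least one input occurs → occurs.
NFU path unavailable [AND]: Followup chain fails=occurs, Standby relief valve failed=occurs, Pump set lost=occurs → all inputs occur → occurs.
Ship steering unresponsive [AND]: NFU path unavailable=occurs, Autopilot interface 2 offline=occurs → all inputs occur → occurs.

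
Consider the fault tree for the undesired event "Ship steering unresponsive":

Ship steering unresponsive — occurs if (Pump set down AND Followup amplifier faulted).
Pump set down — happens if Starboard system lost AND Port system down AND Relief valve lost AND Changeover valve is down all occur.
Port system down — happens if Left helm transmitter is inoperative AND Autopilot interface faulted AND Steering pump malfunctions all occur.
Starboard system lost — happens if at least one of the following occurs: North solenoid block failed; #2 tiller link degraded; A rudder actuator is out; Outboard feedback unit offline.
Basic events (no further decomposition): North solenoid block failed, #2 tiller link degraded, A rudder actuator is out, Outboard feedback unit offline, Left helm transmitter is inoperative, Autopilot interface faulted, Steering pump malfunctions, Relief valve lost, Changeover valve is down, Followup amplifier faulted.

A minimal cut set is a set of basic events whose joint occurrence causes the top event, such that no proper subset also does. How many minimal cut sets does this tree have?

4

Starboard system lost [OR]: union of children's cut sets → 4 cut set(s).
Port system down [AND]: one cut set from each child combined → 1 × 1 × 1 = 1 cut set(s).
Pump set down [AND]: one cut set from each child combined → 4 × 1 × 1 × 1 = 4 cut set(s).
Ship steering unresponsive [AND]: one cut set from each child combined → 4 × 1 = 4 cut set(s).
Minimal cut sets: {Autopilot interface faulted, Changeover valve is down, Followup amplifier faulted, Left helm transmitter is inoperative, North solenoid block failed, Relief valve lost, Steering pump malfunctions}; {#2 tiller link degraded, Autopilot interface faulted, Changeover valve is down, Followup amplifier faulted, Left helm transmitter is inoperative, Relief valve lost, Steering pump malfunctions}; {A rudder actuator is out, Autopilot interface faulted, Changeover valve is down, Followup amplifier faulted, Left helm transmitter is inoperative, Relief valve lost, Steering pump malfunctions}; {Autopilot interface faulted, Changeover valve is down, Followup amplifier faulted, Left helm transmitter is inoperative, Outboard feedback unit offline, Relief valve lost, Steering pump malfunctions}.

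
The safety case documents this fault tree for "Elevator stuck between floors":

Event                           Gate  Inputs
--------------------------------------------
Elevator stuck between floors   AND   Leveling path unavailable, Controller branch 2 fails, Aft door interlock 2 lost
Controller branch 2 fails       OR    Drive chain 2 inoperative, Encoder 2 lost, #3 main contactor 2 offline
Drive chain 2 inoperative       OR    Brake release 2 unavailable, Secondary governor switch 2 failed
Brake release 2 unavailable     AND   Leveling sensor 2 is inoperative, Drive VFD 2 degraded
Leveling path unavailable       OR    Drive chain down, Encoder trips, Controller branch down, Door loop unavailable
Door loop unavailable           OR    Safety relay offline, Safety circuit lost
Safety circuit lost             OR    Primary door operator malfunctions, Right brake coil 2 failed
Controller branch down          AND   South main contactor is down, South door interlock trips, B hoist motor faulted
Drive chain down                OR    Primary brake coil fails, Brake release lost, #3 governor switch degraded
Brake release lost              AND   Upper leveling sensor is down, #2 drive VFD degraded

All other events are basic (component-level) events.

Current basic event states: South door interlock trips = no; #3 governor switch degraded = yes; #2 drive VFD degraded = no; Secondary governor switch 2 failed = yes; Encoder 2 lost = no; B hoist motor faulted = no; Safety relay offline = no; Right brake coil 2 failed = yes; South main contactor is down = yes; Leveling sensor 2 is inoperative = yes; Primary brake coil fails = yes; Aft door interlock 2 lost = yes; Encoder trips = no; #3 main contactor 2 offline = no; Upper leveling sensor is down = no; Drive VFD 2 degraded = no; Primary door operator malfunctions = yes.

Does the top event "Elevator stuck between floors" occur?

Yes

Brake release lost [AND]: Upper leveling sensor is down=not, #2 drive VFD degraded=not → not all inputs occur → does not occur.
Drive chain down [OR]: Primary brake coil fails=occurs, Brake release lost=not, #3 governor switch degraded=occurs → at least one input occurs → occurs.
Controller branch down [AND]: South main contactor is down=occurs, South door interlock trips=not, B hoist motor faulted=not → not all inputs occur → does not occur.
Safety circuit lost [OR]: Primary door operator malfunctions=occurs, Right brake coil 2 failed=occurs → at least one input occurs → occurs.
Door loop unavailable [OR]: Safety relay offline=not, Safety circuit lost=occurs → at least one input occurs → occurs.
Leveling path unavailable [OR]: Drive chain down=occurs, Encoder trips=not, Controller branch down=not, Door loop unavailable=occurs → at least one input occurs → occurs.
Brake release 2 unavailable [AND]: Leveling sensor 2 is inoperative=occurs, Drive VFD 2 degraded=not → not all inputs occur → does not occur.
Drive chain 2 inoperative [OR]: Brake release 2 unavailable=not, Secondary governor switch 2 failed=occurs → at least one input occurs → occurs.
Controller branch 2 fails [OR]: Drive chain 2 inoperative=occurs, Encoder 2 lost=not, #3 main contactor 2 offline=not → at least one input occurs → occurs.
Elevator stuck between floors [AND]: Leveling path unavailable=occurs, Controller branch 2 fails=occurs, Aft door interlock 2 lost=occurs → all inputs occur → occurs.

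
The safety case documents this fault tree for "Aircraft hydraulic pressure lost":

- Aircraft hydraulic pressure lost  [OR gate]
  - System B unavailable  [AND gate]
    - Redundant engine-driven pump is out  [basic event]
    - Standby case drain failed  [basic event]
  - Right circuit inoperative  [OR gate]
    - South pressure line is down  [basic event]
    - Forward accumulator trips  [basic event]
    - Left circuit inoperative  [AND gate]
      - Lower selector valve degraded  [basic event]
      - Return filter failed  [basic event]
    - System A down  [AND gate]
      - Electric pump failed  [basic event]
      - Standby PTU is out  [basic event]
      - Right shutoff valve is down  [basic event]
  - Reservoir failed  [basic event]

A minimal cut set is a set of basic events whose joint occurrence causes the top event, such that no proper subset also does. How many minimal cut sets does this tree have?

6

System B unavailable [AND]: one cut set from each child combined → 1 × 1 = 1 cut set(s).
Left circuit inoperative [AND]: one cut set from each child combined → 1 × 1 = 1 cut set(s).
System A down [AND]: one cut set from each child combined → 1 × 1 × 1 = 1 cut set(s).
Right circuit inoperative [OR]: union of children's cut sets → 4 cut set(s).
Aircraft hydraulic pressure lost [OR]: union of children's cut sets → 6 cut set(s).
Minimal cut sets: {Redundant engine-driven pump is out, Standby case drain failed}; {South pressure line is down}; {Forward accumulator trips}; {Lower selector valve degraded, Return filter failed}; {Electric pump failed, Right shutoff valve is down, Standby PTU is out}; {Reservoir failed}.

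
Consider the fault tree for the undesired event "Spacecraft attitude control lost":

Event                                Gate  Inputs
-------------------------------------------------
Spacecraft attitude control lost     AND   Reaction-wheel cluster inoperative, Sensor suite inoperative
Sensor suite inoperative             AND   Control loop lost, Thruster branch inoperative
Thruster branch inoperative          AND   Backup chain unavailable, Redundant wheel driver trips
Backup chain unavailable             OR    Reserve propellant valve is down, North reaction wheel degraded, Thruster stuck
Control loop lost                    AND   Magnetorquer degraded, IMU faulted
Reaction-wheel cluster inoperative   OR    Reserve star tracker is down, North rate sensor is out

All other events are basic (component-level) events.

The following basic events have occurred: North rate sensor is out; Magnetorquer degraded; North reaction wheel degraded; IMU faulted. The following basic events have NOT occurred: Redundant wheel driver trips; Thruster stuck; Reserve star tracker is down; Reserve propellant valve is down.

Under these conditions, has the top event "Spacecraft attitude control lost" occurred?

No

Reaction-wheel cluster inoperative [OR]: Reserve star tracker is down=not, North rate sensor is out=occurs → at least one input occurs → occurs.
Control loop lost [AND]: Magnetorquer degraded=occurs, IMU faulted=occurs → all inputs occur → occurs.
Backup chain unavailable [OR]: Reserve propellant valve is down=not, North reaction wheel degraded=occurs, Thruster stuck=not → at least one input occurs → occurs.
Thruster branch inoperative [AND]: Backup chain unavailable=occurs, Redundant wheel driver trips=not → not all inputs occur → does not occur.
Sensor suite inoperative [AND]: Control loop lost=occurs, Thruster branch inoperative=not → not all inputs occur → does not occur.
Spacecraft attitude control lost [AND]: Reaction-wheel cluster inoperative=occurs, Sensor suite inoperative=not → not all inputs occur → does not occur.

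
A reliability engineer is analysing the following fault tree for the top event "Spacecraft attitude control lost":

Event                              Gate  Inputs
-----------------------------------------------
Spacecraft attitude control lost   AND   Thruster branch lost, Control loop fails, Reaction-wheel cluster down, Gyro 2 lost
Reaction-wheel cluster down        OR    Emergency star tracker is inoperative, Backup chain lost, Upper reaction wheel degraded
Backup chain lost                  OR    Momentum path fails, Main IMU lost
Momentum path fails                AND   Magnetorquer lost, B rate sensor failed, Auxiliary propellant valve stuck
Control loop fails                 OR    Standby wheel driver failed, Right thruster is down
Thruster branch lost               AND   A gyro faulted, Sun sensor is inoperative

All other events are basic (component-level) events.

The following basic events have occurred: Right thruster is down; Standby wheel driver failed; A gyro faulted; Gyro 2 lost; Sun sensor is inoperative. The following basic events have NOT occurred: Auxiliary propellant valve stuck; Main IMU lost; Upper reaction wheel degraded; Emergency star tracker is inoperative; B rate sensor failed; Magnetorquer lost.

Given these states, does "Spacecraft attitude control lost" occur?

No

Thruster branch lost [AND]: A gyro faulted=occurs, Sun sensor is inoperative=occurs → all inputs occur → occurs.
Control loop fails [OR]: Standby wheel driver failed=occurs, Right thruster is down=occurs → at least one input occurs → occurs.
Momentum path fails [AND]: Magnetorquer lost=not, B rate sensor failed=not, Auxiliary propellant valve stuck=not → not all inputs occur → does not occur.
Backup chain lost [OR]: Momentum path fails=not, Main IMU lost=not → no input occurs → does not occur.
Reaction-wheel cluster down [OR]: Emergency star tracker is inoperative=not, Backup chain lost=not, Upper reaction wheel degraded=not → no input occurs → does not occur.
Spacecraft attitude control lost [AND]: Thruster branch lost=occurs, Control loop fails=occurs, Reaction-wheel cluster down=not, Gyro 2 lost=occurs → not all inputs occur → does not occur.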